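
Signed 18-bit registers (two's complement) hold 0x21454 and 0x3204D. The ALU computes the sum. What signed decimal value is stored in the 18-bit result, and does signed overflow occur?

0x21454 = 100001010001010100 = -125868 (signed)
0x3204D = 110010000001001101 = -57267 (signed)
  100001010001010100
+ 110010000001001101
= 010011010010100001  (discard carry-out 1)
Result 010011010010100001: MSB = 0 → value 79009.
Both addends are negative but the stored result is non-negative: signed overflow. The true value -125868 + (-57267) = -183135 lies outside [-131072, 131071].

79009; overflow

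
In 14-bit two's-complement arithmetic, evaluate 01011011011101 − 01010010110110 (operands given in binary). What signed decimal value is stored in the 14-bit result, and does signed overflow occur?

551; no overflow

01011011011101 = 5853 (signed)
01010010110110 = 5302 (signed)
Subtract via negate-and-add: invert 01010010110110 + 1 = 10101101001010 (i.e. -5302).
  01011011011101
+ 10101101001010
= 00001000100111  (discard carry-out 1)
Result 00001000100111: MSB = 0 → value 551.
Addends (after negating the subtrahend) have opposite signs, so signed overflow cannot occur.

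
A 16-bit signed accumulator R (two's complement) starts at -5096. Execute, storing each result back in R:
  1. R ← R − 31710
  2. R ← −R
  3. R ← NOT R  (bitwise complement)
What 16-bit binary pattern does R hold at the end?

Start: R = -5096 = 1110110000011000.
R = -5096 − 31710 = -36806; wraps to 28730 = 0111000000111010
R = −(28730) = -28730 = 1000111111000110
R = NOT 1000111111000110 = 0111000000111001 = 28729

0111000000111001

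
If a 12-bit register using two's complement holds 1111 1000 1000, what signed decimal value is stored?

MSB is 1, so the value is negative.
Unsigned reading: 3976. Subtract 2^12 = 4096: 3976 − 4096 = -120.

-120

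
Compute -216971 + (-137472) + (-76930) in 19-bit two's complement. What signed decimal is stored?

92915

-216971 + (-137472) = -354443 → wraps to 169845 (0101001011101110101)
169845 + (-76930) = 92915 (0010110101011110011)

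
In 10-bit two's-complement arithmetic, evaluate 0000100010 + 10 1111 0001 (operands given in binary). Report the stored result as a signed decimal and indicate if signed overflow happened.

-237; no overflow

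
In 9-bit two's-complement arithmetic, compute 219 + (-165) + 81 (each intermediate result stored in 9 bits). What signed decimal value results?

219 + (-165) = 54 (000110110)
54 + 81 = 135 (010000111)

135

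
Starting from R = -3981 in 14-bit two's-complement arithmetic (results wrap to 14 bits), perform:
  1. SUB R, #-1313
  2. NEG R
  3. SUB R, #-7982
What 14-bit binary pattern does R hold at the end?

Start: R = -3981 = 11000001110011.
R = -3981 − (-1313) = -2668 = 11010110010100
R = −(-2668) = 2668 = 00101001101100
R = 2668 − (-7982) = 10650; wraps to -5734 = 10100110011010

10100110011010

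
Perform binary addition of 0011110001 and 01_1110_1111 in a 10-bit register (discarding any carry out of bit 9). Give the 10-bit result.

1011100000

  0011110001
+ 0111101111
= 1011100000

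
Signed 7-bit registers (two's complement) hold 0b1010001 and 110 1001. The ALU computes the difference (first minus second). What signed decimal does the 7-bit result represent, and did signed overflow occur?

0b1010001 → 1010001 = -47 (signed)
110 1001 → 1101001 = -23 (signed)
Subtract via negate-and-add: invert 1101001 + 1 = 0010111 (i.e. 23).
  1010001
+ 0010111
= 1101000
Result 1101000: MSB = 1 → 104 − 128 = -24.
Addends (after negating the subtrahend) have opposite signs, so signed overflow cannot occur.

-24; no overflow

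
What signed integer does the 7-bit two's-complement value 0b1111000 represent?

-8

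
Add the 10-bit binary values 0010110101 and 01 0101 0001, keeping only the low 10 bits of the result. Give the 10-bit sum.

  0010110101
+ 0101010001
= 1000000110

1000000110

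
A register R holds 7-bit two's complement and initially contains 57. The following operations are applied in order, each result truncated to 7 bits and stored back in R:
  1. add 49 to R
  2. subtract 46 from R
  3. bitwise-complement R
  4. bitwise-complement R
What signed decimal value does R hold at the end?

60

Start: R = 57 = 0111001.
R = 57 + 49 = 106; wraps to -22 = 1101010
R = -22 − 46 = -68; wraps to 60 = 0111100
R = NOT 0111100 = 1000011 = -61
R = NOT 1000011 = 0111100 = 60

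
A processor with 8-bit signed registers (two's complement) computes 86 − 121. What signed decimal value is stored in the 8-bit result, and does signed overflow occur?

-35; no overflow

86 → 01010110
121 → 01111001
Subtract via negate-and-add: invert 01111001 + 1 = 10000111 (i.e. -121).
  01010110
+ 10000111
= 11011101
Result 11011101: MSB = 1 → 221 − 256 = -35.
Addends (after negating the subtrahend) have opposite signs, so signed overflow cannot occur.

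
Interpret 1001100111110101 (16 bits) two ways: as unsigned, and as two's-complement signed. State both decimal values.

Unsigned: 1001100111110101 = 39413.
Signed: MSB=1 → 39413 − 65536 = -26123.

unsigned = 39413, signed = -26123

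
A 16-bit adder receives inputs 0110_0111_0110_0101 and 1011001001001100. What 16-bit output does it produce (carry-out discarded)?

0001100110110001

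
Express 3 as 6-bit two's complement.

3 is non-negative, so write it directly in 6 bits: 000011.

000011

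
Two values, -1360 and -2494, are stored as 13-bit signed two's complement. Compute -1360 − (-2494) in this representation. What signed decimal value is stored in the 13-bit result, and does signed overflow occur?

-1360 → 1101010110000
-2494 → 1011001000010
Subtract via negate-and-add: invert 1011001000010 + 1 = 0100110111110 (i.e. 2494).
  1101010110000
+ 0100110111110
= 0010001101110  (discard carry-out 1)
Result 0010001101110: MSB = 0 → value 1134.
Addends (after negating the subtrahend) have opposite signs, so signed overflow cannot occur.

1134; no overflow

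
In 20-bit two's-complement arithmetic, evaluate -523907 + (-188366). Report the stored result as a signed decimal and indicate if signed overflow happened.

-523907 → 10000000000101111101
-188366 → 11010010000000110010
  10000000000101111101
+ 11010010000000110010
= 01010010000110101111  (discard carry-out 1)
Result 01010010000110101111: MSB = 0 → value 336303.
Both addends are negative but the stored result is non-negative: signed overflow. The true value -523907 + (-188366) = -712273 lies outside [-524288, 524287].

336303; overflow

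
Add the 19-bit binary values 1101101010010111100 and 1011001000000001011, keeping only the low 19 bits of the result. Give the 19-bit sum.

1000110010011000111

  1101101010010111100
+ 1011001000000001011
= 1000110010011000111  (discard carry-out 1)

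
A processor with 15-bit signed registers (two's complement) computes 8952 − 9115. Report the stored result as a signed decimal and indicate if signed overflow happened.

8952 → 010001011111000
9115 → 010001110011011
Subtract via negate-and-add: invert 010001110011011 + 1 = 101110001100101 (i.e. -9115).
  010001011111000
+ 101110001100101
= 111111101011101
Result 111111101011101: MSB = 1 → 32605 − 32768 = -163.
Addends (after negating the subtrahend) have opposite signs, so signed overflow cannot occur.

-163; no overflow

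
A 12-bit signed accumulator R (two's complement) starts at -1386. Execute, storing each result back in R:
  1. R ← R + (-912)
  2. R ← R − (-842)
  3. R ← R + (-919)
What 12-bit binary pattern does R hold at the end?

Start: R = -1386 = 101010010110.
R = -1386 + (-912) = -2298; wraps to 1798 = 011100000110
R = 1798 − (-842) = 2640; wraps to -1456 = 101001010000
R = -1456 + (-919) = -2375; wraps to 1721 = 011010111001

011010111001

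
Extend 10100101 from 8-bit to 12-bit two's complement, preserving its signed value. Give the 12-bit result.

111110100101

MSB of 10100101 is 1; replicate it into the new high bits.
1111|10100101 → 111110100101 (still -91).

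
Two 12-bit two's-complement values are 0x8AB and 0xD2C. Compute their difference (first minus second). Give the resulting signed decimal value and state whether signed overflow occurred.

-1153; no overflow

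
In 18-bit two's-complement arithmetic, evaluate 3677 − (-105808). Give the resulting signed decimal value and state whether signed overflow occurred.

109485; no overflow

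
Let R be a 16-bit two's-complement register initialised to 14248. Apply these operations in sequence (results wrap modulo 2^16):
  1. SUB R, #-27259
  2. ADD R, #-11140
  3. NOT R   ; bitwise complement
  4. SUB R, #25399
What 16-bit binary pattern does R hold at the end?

Start: R = 14248 = 0011011110101000.
R = 14248 − (-27259) = 41507; wraps to -24029 = 1010001000100011
R = -24029 + (-11140) = -35169; wraps to 30367 = 0111011010011111
R = NOT 0111011010011111 = 1000100101100000 = -30368
R = -30368 − 25399 = -55767; wraps to 9769 = 0010011000101001

0010011000101001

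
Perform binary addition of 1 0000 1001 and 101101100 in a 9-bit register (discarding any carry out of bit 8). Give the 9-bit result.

001110101

  100001001
+ 101101100
= 001110101  (discard carry-out 1)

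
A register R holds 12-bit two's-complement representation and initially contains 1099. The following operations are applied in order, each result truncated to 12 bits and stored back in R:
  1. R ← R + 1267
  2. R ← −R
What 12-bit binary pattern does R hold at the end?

011011000010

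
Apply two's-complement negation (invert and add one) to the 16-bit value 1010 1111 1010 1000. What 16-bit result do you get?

Invert: 0101000001010111. Add 1: 0101000001011000.

0101000001011000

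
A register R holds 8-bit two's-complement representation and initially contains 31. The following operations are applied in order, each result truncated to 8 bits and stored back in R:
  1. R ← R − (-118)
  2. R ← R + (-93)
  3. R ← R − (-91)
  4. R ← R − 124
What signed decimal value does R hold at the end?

23

Start: R = 31 = 00011111.
R = 31 − (-118) = 149; wraps to -107 = 10010101
R = -107 + (-93) = -200; wraps to 56 = 00111000
R = 56 − (-91) = 147; wraps to -109 = 10010011
R = -109 − 124 = -233; wraps to 23 = 00010111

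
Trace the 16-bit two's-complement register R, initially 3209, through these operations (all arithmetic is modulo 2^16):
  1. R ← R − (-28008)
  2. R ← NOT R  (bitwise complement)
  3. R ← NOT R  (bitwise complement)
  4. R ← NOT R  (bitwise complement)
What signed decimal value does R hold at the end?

-31218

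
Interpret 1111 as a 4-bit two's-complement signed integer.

-1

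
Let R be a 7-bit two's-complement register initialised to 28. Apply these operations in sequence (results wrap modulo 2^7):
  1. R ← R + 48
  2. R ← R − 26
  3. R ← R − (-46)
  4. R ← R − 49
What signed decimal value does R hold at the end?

Start: R = 28 = 0011100.
R = 28 + 48 = 76; wraps to -52 = 1001100
R = -52 − 26 = -78; wraps to 50 = 0110010
R = 50 − (-46) = 96; wraps to -32 = 1100000
R = -32 − 49 = -81; wraps to 47 = 0101111

47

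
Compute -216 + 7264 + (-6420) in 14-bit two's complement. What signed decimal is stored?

628

-216 + 7264 = 7048 (01101110001000)
7048 + (-6420) = 628 (00001001110100)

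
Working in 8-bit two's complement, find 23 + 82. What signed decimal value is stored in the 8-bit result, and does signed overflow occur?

23 → 00010111
82 → 01010010
  00010111
+ 01010010
= 01101001
Result 01101001: MSB = 0 → value 105.
Both addends are non-negative and so is the stored result: no signed overflow.

105; no overflow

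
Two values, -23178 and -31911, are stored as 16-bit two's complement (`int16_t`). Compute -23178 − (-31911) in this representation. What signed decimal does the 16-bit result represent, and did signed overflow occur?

-23178 → 1010010101110110
-31911 → 1000001101011001
Subtract via negate-and-add: invert 1000001101011001 + 1 = 0111110010100111 (i.e. 31911).
  1010010101110110
+ 0111110010100111
= 0010001000011101  (discard carry-out 1)
Result 0010001000011101: MSB = 0 → value 8733.
Addends (after negating the subtrahend) have opposite signs, so signed overflow cannot occur.

8733; no overflow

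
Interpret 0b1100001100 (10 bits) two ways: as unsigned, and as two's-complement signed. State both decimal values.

Unsigned: 1100001100 = 780.
Signed: MSB=1 → 780 − 1024 = -244.

unsigned = 780, signed = -244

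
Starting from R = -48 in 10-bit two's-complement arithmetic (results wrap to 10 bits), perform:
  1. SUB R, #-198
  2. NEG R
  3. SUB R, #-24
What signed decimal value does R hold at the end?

Start: R = -48 = 1111010000.
R = -48 − (-198) = 150 = 0010010110
R = −(150) = -150 = 1101101010
R = -150 − (-24) = -126 = 1110000010

-126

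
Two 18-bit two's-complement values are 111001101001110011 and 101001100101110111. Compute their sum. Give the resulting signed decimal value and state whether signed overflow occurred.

111001101001110011 = -25997 (signed)
101001100101110111 = -91785 (signed)
  111001101001110011
+ 101001100101110111
= 100011001111101010  (discard carry-out 1)
Result 100011001111101010: MSB = 1 → 144362 − 262144 = -117782.
Both addends are negative and so is the stored result: no signed overflow.

-117782; no overflow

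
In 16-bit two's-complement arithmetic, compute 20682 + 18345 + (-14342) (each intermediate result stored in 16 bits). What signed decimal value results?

20682 + 18345 = 39027 → wraps to -26509 (1001100001110011)
-26509 + (-14342) = -40851 → wraps to 24685 (0110000001101101)

24685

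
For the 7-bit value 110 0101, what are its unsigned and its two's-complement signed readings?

unsigned = 101, signed = -27

Unsigned: 1100101 = 101.
Signed: MSB=1 → 101 − 128 = -27.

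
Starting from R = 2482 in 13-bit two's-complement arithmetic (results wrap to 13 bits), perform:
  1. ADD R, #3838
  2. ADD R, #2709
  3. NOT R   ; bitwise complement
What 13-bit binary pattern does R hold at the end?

1110010111010

Start: R = 2482 = 0100110110010.
R = 2482 + 3838 = 6320; wraps to -1872 = 1100010110000
R = -1872 + 2709 = 837 = 0001101000101
R = NOT 0001101000101 = 1110010111010 = -838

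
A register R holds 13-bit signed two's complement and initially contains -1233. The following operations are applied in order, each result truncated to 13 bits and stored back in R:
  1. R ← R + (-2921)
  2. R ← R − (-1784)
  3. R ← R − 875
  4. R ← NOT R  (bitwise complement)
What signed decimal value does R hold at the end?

3244

Start: R = -1233 = 1101100101111.
R = -1233 + (-2921) = -4154; wraps to 4038 = 0111111000110
R = 4038 − (-1784) = 5822; wraps to -2370 = 1011010111110
R = -2370 − 875 = -3245 = 1001101010011
R = NOT 1001101010011 = 0110010101100 = 3244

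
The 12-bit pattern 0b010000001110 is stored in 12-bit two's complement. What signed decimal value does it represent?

MSB is 0, so the value is non-negative: 010000001110 = 1038.

1038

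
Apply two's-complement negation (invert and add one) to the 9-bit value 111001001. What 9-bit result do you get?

000110111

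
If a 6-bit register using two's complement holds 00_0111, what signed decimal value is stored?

7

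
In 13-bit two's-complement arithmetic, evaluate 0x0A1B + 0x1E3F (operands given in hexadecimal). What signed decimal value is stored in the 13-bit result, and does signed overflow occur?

0x0A1B = 0101000011011 = 2587 (signed)
0x1E3F = 1111000111111 = -449 (signed)
  0101000011011
+ 1111000111111
= 0100001011010  (discard carry-out 1)
Result 0100001011010: MSB = 0 → value 2138.
Addends have opposite signs, so signed overflow cannot occur.

2138; no overflow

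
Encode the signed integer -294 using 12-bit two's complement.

111011011010

|-294| = 294 = 000100100110 in 12 bits.
Invert the bits: 111011011001. Add 1: 111011011010.
Check: 111011011010 reads as 3802 − 4096 = -294.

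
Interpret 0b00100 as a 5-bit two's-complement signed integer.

4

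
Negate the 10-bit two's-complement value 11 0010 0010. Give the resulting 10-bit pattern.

0011011110

Invert: 0011011101. Add 1: 0011011110.
Check: 1100100010 = -222, 0011011110 = 222.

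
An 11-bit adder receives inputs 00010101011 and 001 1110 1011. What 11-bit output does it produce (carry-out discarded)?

  00010101011
+ 00111101011
= 01010010110

01010010110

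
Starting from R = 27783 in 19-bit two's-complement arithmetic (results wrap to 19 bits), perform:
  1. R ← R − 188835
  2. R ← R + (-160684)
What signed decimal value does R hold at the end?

Start: R = 27783 = 0000110110010000111.
R = 27783 − 188835 = -161052 = 1011000101011100100
R = -161052 + (-160684) = -321736; wraps to 202552 = 0110001011100111000

202552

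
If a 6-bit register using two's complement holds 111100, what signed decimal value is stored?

MSB is 1, so the value is negative.
Invert: 000011. Add 1: 000100 = 4. So the value is −4.

-4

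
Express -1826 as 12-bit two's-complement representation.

|-1826| = 1826 = 011100100010 in 12 bits.
Invert the bits: 100011011101. Add 1: 100011011110.

100011011110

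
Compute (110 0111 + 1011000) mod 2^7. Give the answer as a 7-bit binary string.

  1100111
+ 1011000
= 0111111  (discard carry-out 1)

0111111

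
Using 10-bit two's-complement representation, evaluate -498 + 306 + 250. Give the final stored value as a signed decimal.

-498 + 306 = -192 (1101000000)
-192 + 250 = 58 (0000111010)

58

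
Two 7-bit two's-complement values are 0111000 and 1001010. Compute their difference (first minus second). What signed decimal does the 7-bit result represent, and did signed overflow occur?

0111000 = 56 (signed)
1001010 = -54 (signed)
Subtract via negate-and-add: invert 1001010 + 1 = 0110110 (i.e. 54).
  0111000
+ 0110110
= 1101110
Result 1101110: MSB = 1 → 110 − 128 = -18.
Both addends (after negating the subtrahend) are non-negative but the stored result is negative: signed overflow. The true value 56 − (-54) = 110 lies outside [-64, 63].

-18; overflow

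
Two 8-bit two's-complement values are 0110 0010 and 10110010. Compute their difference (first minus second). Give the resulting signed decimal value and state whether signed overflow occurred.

-80; overflow

0110 0010 → 01100010 = 98 (signed)
10110010 = -78 (signed)
Subtract via negate-and-add: invert 10110010 + 1 = 01001110 (i.e. 78).
  01100010
+ 01001110
= 10110000
Result 10110000: MSB = 1 → 176 − 256 = -80.
Both addends (after negating the subtrahend) are non-negative but the stored result is negative: signed overflow. The true value 98 − (-78) = 176 lies outside [-128, 127].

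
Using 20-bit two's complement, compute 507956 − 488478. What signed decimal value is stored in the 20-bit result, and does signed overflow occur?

507956 → 01111100000000110100
488478 → 01110111010000011110
Subtract via negate-and-add: invert 01110111010000011110 + 1 = 10001000101111100010 (i.e. -488478).
  01111100000000110100
+ 10001000101111100010
= 00000100110000010110  (discard carry-out 1)
Result 00000100110000010110: MSB = 0 → value 19478.
Addends (after negating the subtrahend) have opposite signs, so signed overflow cannot occur.

19478; no overflow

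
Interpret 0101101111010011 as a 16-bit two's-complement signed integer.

23507

MSB is 0, so the value is non-negative: 0101101111010011 = 23507.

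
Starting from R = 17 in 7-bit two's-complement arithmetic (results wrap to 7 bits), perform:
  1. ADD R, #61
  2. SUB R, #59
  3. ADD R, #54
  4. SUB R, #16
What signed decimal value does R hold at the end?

Start: R = 17 = 0010001.
R = 17 + 61 = 78; wraps to -50 = 1001110
R = -50 − 59 = -109; wraps to 19 = 0010011
R = 19 + 54 = 73; wraps to -55 = 1001001
R = -55 − 16 = -71; wraps to 57 = 0111001

57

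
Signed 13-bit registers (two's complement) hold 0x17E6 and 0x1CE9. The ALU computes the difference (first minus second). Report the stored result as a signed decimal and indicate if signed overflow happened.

-1283; no overflow

0x17E6 = 1011111100110 = -2074 (signed)
0x1CE9 = 1110011101001 = -791 (signed)
Subtract via negate-and-add: invert 1110011101001 + 1 = 0001100010111 (i.e. 791).
  1011111100110
+ 0001100010111
= 1101011111101
Result 1101011111101: MSB = 1 → 6909 − 8192 = -1283.
Addends (after negating the subtrahend) have opposite signs, so signed overflow cannot occur.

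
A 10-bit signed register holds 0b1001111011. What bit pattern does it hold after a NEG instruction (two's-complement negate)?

Invert: 0110000100. Add 1: 0110000101.
Check: 1001111011 = -389, 0110000101 = 389.

0110000101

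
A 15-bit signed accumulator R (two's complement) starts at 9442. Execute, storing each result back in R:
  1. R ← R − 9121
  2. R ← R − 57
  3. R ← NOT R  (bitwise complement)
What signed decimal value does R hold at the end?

Start: R = 9442 = 010010011100010.
R = 9442 − 9121 = 321 = 000000101000001
R = 321 − 57 = 264 = 000000100001000
R = NOT 000000100001000 = 111111011110111 = -265

-265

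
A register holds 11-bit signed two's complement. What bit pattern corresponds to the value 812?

01100101100

812 is non-negative, so write it directly in 11 bits: 01100101100.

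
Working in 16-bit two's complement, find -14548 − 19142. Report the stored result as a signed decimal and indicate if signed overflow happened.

31846; overflow

-14548 → 1100011100101100
19142 → 0100101011000110
Subtract via negate-and-add: invert 0100101011000110 + 1 = 1011010100111010 (i.e. -19142).
  1100011100101100
+ 1011010100111010
= 0111110001100110  (discard carry-out 1)
Result 0111110001100110: MSB = 0 → value 31846.
Both addends (after negating the subtrahend) are negative but the stored result is non-negative: signed overflow. The true value -14548 − 19142 = -33690 lies outside [-32768, 32767].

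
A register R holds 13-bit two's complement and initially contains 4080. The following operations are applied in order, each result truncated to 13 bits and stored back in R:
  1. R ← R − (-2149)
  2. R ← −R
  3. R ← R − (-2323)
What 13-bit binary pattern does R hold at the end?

Start: R = 4080 = 0111111110000.
R = 4080 − (-2149) = 6229; wraps to -1963 = 1100001010101
R = −(-1963) = 1963 = 0011110101011
R = 1963 − (-2323) = 4286; wraps to -3906 = 1000010111110

1000010111110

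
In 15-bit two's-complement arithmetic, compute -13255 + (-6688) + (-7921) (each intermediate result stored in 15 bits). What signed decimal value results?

4904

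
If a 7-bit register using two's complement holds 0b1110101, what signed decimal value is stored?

MSB is 1, so the value is negative.
Invert: 0001010. Add 1: 0001011 = 11. So the value is −11.

-11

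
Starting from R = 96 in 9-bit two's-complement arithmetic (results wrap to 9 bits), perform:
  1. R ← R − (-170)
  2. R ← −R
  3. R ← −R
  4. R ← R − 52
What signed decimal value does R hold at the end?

214

Start: R = 96 = 001100000.
R = 96 − (-170) = 266; wraps to -246 = 100001010
R = −(-246) = 246 = 011110110
R = −(246) = -246 = 100001010
R = -246 − 52 = -298; wraps to 214 = 011010110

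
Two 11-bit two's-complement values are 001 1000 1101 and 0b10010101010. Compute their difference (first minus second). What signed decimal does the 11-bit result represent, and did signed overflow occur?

-797; overflow

001 1000 1101 → 00110001101 = 397 (signed)
0b10010101010 → 10010101010 = -854 (signed)
Subtract via negate-and-add: invert 10010101010 + 1 = 01101010110 (i.e. 854).
  00110001101
+ 01101010110
= 10011100011
Result 10011100011: MSB = 1 → 1251 − 2048 = -797.
Both addends (after negating the subtrahend) are non-negative but the stored result is negative: signed overflow. The true value 397 − (-854) = 1251 lies outside [-1024, 1023].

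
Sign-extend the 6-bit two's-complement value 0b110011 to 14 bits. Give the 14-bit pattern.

11111111110011

MSB of 110011 is 1; replicate it into the new high bits.
11111111|110011 → 11111111110011 (still -13).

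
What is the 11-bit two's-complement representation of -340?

|-340| = 340 = 00101010100 in 11 bits.
Invert the bits: 11010101011. Add 1: 11010101100.
Check: 11010101100 reads as 1708 − 2048 = -340.

11010101100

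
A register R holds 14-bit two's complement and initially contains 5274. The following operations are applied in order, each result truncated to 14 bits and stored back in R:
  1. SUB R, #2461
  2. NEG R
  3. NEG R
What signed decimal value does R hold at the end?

2813

Start: R = 5274 = 01010010011010.
R = 5274 − 2461 = 2813 = 00101011111101
R = −(2813) = -2813 = 11010100000011
R = −(-2813) = 2813 = 00101011111101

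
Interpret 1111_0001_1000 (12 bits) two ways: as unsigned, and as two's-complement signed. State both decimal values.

unsigned = 3864, signed = -232

Unsigned: 111100011000 = 3864.
Signed: MSB=1 → 3864 − 4096 = -232.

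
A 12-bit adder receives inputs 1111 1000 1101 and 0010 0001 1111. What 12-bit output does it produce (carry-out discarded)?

000110101100

  111110001101
+ 001000011111
= 000110101100  (discard carry-out 1)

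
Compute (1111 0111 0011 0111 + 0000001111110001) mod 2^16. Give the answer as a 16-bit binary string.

1111101100101000

  1111011100110111
+ 0000001111110001
= 1111101100101000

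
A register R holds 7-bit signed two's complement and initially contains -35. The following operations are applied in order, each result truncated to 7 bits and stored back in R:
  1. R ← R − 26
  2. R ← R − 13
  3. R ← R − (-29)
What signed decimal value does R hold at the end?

-45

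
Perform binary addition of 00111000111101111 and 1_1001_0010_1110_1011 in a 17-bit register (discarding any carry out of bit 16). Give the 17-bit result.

  00111000111101111
+ 11001001011101011
= 00000010011011010  (discard carry-out 1)

00000010011011010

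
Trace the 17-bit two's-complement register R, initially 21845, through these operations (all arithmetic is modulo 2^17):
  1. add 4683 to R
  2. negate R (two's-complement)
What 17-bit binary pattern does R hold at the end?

11001100001100000

Start: R = 21845 = 00101010101010101.
R = 21845 + 4683 = 26528 = 00110011110100000
R = −(26528) = -26528 = 11001100001100000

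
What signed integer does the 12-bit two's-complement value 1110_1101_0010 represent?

MSB is 1, so the value is negative.
Invert: 000100101101. Add 1: 000100101110 = 302. So the value is −302.

-302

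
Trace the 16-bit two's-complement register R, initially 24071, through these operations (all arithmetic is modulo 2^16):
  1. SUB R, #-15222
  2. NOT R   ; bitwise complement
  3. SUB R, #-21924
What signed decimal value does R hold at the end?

-17370

Start: R = 24071 = 0101111000000111.
R = 24071 − (-15222) = 39293; wraps to -26243 = 1001100101111101
R = NOT 1001100101111101 = 0110011010000010 = 26242
R = 26242 − (-21924) = 48166; wraps to -17370 = 1011110000100110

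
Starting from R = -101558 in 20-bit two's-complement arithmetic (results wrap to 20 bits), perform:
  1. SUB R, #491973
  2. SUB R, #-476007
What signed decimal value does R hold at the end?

Start: R = -101558 = 11100111001101001010.
R = -101558 − 491973 = -593531; wraps to 455045 = 01101111000110000101
R = 455045 − (-476007) = 931052; wraps to -117524 = 11100011010011101100

-117524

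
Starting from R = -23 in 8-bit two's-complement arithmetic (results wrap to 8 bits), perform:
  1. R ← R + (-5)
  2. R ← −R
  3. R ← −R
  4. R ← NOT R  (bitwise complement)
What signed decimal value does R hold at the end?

27

Start: R = -23 = 11101001.
R = -23 + (-5) = -28 = 11100100
R = −(-28) = 28 = 00011100
R = −(28) = -28 = 11100100
R = NOT 11100100 = 00011011 = 27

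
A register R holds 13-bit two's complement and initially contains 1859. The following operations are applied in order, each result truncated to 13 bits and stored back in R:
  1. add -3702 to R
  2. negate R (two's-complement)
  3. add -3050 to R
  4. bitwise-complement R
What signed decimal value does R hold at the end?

1206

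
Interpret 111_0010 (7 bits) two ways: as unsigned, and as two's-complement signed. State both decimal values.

unsigned = 114, signed = -14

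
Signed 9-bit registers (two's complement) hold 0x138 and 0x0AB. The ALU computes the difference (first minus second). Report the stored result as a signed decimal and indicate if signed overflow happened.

141; overflow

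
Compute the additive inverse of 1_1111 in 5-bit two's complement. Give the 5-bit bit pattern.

00001

Invert: 00000. Add 1: 00001.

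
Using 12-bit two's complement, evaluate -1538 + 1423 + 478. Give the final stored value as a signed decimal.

-1538 + 1423 = -115 (111110001101)
-115 + 478 = 363 (000101101011)

363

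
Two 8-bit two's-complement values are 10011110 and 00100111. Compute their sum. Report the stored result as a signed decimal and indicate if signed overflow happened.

-59; no overflow

10011110 = -98 (signed)
00100111 = 39 (signed)
  10011110
+ 00100111
= 11000101
Result 11000101: MSB = 1 → 197 − 256 = -59.
Addends have opposite signs, so signed overflow cannot occur.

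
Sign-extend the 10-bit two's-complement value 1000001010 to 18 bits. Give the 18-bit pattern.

111111111000001010

MSB of 1000001010 is 1; replicate it into the new high bits.
11111111|1000001010 → 111111111000001010 (still -502).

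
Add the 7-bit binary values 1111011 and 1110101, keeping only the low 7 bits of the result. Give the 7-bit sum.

1110000

  1111011
+ 1110101
= 1110000  (discard carry-out 1)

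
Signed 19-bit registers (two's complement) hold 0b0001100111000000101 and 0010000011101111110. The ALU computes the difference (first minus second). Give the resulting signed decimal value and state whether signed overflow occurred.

-14713; no overflow

0b0001100111000000101 → 0001100111000000101 = 52741 (signed)
0010000011101111110 = 67454 (signed)
Subtract via negate-and-add: invert 0010000011101111110 + 1 = 1101111100010000010 (i.e. -67454).
  0001100111000000101
+ 1101111100010000010
= 1111100011010000111
Result 1111100011010000111: MSB = 1 → 509575 − 524288 = -14713.
Addends (after negating the subtrahend) have opposite signs, so signed overflow cannot occur.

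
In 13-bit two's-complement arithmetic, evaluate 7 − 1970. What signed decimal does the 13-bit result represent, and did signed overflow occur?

-1963; no overflow

7 → 0000000000111
1970 → 0011110110010
Subtract via negate-and-add: invert 0011110110010 + 1 = 1100001001110 (i.e. -1970).
  0000000000111
+ 1100001001110
= 1100001010101
Result 1100001010101: MSB = 1 → 6229 − 8192 = -1963.
Addends (after negating the subtrahend) have opposite signs, so signed overflow cannot occur.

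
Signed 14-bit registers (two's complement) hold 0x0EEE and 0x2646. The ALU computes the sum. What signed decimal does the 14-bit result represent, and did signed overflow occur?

-2764; no overflow

0x0EEE = 00111011101110 = 3822 (signed)
0x2646 = 10011001000110 = -6586 (signed)
  00111011101110
+ 10011001000110
= 11010100110100
Result 11010100110100: MSB = 1 → 13620 − 16384 = -2764.
Addends have opposite signs, so signed overflow cannot occur.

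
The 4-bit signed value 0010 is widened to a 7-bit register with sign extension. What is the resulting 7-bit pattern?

MSB of 0010 is 0; replicate it into the new high bits.
000|0010 → 0000010 (still 2).

0000010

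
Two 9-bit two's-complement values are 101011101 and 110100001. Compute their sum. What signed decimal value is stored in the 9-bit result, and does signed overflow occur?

254; overflow

101011101 = -163 (signed)
110100001 = -95 (signed)
  101011101
+ 110100001
= 011111110  (discard carry-out 1)
Result 011111110: MSB = 0 → value 254.
Both addends are negative but the stored result is non-negative: signed overflow. The true value -163 + (-95) = -258 lies outside [-256, 255].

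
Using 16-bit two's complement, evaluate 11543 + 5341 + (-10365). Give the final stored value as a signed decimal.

11543 + 5341 = 16884 (0100000111110100)
16884 + (-10365) = 6519 (0001100101110111)

6519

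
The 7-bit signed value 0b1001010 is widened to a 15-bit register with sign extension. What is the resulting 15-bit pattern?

111111111001010

MSB of 1001010 is 1; replicate it into the new high bits.
11111111|1001010 → 111111111001010 (still -54).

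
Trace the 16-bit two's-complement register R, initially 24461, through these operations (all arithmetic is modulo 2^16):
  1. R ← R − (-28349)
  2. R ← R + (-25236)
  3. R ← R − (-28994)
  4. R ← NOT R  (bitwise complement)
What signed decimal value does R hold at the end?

8967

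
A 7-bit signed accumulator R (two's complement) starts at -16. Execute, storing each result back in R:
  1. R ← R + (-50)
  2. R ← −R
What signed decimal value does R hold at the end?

-62

Start: R = -16 = 1110000.
R = -16 + (-50) = -66; wraps to 62 = 0111110
R = −(62) = -62 = 1000010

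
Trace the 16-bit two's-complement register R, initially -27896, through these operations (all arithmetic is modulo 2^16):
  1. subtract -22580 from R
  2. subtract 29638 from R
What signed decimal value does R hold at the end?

Start: R = -27896 = 1001001100001000.
R = -27896 − (-22580) = -5316 = 1110101100111100
R = -5316 − 29638 = -34954; wraps to 30582 = 0111011101110110

30582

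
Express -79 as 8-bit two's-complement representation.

10110001

|-79| = 79 = 01001111 in 8 bits.
Invert the bits: 10110000. Add 1: 10110001.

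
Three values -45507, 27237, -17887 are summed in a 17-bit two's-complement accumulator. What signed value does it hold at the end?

-45507 + 27237 = -18270 (11011100010100010)
-18270 + (-17887) = -36157 (10111001011000011)

-36157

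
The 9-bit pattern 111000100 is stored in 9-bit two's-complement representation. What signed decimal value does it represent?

MSB is 1, so the value is negative.
Unsigned reading: 452. Subtract 2^9 = 512: 452 − 512 = -60.

-60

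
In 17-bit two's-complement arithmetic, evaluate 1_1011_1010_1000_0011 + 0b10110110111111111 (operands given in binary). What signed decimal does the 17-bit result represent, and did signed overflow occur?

1_1011_1010_1000_0011 → 11011101010000011 = -17789 (signed)
0b10110110111111111 → 10110110111111111 = -37377 (signed)
  11011101010000011
+ 10110110111111111
= 10010100010000010  (discard carry-out 1)
Result 10010100010000010: MSB = 1 → 75906 − 131072 = -55166.
Both addends are negative and so is the stored result: no signed overflow.

-55166; no overflow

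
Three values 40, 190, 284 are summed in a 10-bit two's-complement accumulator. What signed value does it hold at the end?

40 + 190 = 230 (0011100110)
230 + 284 = 514 → wraps to -510 (1000000010)

-510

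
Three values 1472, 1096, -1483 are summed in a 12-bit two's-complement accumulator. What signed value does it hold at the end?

1472 + 1096 = 2568 → wraps to -1528 (101000001000)
-1528 + (-1483) = -3011 → wraps to 1085 (010000111101)

1085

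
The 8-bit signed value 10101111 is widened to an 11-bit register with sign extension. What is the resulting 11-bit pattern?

MSB of 10101111 is 1; replicate it into the new high bits.
111|10101111 → 11110101111 (still -81).

11110101111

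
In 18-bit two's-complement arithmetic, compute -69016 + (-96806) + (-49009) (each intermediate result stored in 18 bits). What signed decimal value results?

-69016 + (-96806) = -165822 → wraps to 96322 (010111100001000010)
96322 + (-49009) = 47313 (001011100011010001)

47313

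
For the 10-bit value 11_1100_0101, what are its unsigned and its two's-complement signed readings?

unsigned = 965, signed = -59

Unsigned: 1111000101 = 965.
Signed: MSB=1 → 965 − 1024 = -59.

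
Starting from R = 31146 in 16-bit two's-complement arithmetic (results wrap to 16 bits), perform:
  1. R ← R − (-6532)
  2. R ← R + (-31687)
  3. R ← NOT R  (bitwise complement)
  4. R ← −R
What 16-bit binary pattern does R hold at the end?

Start: R = 31146 = 0111100110101010.
R = 31146 − (-6532) = 37678; wraps to -27858 = 1001001100101110
R = -27858 + (-31687) = -59545; wraps to 5991 = 0001011101100111
R = NOT 0001011101100111 = 1110100010011000 = -5992
R = −(-5992) = 5992 = 0001011101101000

0001011101101000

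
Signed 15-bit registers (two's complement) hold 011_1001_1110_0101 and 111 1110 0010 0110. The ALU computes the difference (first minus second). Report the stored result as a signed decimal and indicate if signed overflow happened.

15295; no overflow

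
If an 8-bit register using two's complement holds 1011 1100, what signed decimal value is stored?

MSB is 1, so the value is negative.
Invert: 01000011. Add 1: 01000100 = 68. So the value is −68.

-68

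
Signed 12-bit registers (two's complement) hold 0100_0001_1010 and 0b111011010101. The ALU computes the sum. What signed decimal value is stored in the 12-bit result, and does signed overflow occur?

0100_0001_1010 → 010000011010 = 1050 (signed)
0b111011010101 → 111011010101 = -299 (signed)
  010000011010
+ 111011010101
= 001011101111  (discard carry-out 1)
Result 001011101111: MSB = 0 → value 751.
Addends have opposite signs, so signed overflow cannot occur.

751; no overflow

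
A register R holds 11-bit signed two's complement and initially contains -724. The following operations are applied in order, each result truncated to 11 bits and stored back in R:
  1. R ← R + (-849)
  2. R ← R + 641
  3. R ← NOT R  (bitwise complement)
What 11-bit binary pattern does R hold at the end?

01110100011

Start: R = -724 = 10100101100.
R = -724 + (-849) = -1573; wraps to 475 = 00111011011
R = 475 + 641 = 1116; wraps to -932 = 10001011100
R = NOT 10001011100 = 01110100011 = 931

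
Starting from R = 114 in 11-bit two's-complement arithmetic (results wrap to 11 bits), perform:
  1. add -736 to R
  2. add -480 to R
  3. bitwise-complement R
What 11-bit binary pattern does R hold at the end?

10001001101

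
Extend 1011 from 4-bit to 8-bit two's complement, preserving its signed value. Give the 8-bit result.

11111011

MSB of 1011 is 1; replicate it into the new high bits.
1111|1011 → 11111011 (still -5).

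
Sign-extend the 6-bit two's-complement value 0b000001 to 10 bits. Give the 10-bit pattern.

0000000001

MSB of 000001 is 0; replicate it into the new high bits.
0000|000001 → 0000000001 (still 1).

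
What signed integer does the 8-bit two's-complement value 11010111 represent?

-41

MSB is 1, so the value is negative.
Invert: 00101000. Add 1: 00101001 = 41. So the value is −41.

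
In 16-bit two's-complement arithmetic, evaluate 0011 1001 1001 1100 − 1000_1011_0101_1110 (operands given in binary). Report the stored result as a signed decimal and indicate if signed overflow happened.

0011 1001 1001 1100 → 0011100110011100 = 14748 (signed)
1000_1011_0101_1110 → 1000101101011110 = -29858 (signed)
Subtract via negate-and-add: invert 1000101101011110 + 1 = 0111010010100010 (i.e. 29858).
  0011100110011100
+ 0111010010100010
= 1010111000111110
Result 1010111000111110: MSB = 1 → 44606 − 65536 = -20930.
Both addends (after negating the subtrahend) are non-negative but the stored result is negative: signed overflow. The true value 14748 − (-29858) = 44606 lies outside [-32768, 32767].

-20930; overflow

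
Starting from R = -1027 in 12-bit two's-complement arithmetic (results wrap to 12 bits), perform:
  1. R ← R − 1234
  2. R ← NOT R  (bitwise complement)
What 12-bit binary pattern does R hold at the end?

100011010100

Start: R = -1027 = 101111111101.
R = -1027 − 1234 = -2261; wraps to 1835 = 011100101011
R = NOT 011100101011 = 100011010100 = -1836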